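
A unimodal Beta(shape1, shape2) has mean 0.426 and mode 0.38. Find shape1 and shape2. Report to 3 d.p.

shape1 = 2.223, shape2 = 2.995

Let s = shape1+shape2. Mean gives shape1 = μs = 0.426s; mode gives (shape1−1)/(s−2) = 0.38.
Substituting: 0.426s − 1 = 0.38(s−2) = 0.38s − 0.76, so 0.046s = 0.24 and s = 5.2174.
Then shape1 = 0.426×5.2174 = 2.223 and shape2 = s−shape1 = 2.995.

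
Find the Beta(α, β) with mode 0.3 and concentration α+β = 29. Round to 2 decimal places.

Since the density peak of Beta(α,β) is at (α−1)/(α+β−2),
α = 1 + 0.3(29−2) = 9.10 and β = 29 − 9.10 = 19.90.

α = 9.10, β = 19.90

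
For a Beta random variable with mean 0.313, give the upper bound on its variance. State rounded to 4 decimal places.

0.2150

For fixed mean μ the Beta variance is μ(1−μ)/(α+β+1), increasing as α+β decreases.
Its least upper bound (not attained) is μ(1−μ) = 0.313·0.687 = 0.2150.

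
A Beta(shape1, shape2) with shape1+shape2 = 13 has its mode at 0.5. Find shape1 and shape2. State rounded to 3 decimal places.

Since the density peak of Beta(shape1,shape2) is at (shape1−1)/(shape1+shape2−2),
shape1 = 1 + 0.5(13−2) = 6.500 and shape2 = 13 − 6.500 = 6.500.

shape1 = 6.500, shape2 = 6.500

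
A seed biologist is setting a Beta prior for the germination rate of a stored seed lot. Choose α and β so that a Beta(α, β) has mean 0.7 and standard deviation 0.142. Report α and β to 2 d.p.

First σ² = 0.020164. Setting α = μn, β = (1−μ)n with n = α+β,
μ(1−μ)/(n+1) = 0.020164 ⇒ n+1 = 0.21/0.020164 = 10.4146 ⇒ n = 9.4146.
Hence α = 0.7×9.4146 = 6.59, β = 0.3×9.4146 = 2.82.

α = 6.59, β = 2.82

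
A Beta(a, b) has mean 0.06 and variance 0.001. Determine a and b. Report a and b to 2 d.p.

Let s = a+b. The Beta variance is μ(1−μ)/(s+1).
So s+1 = μ(1−μ)/σ² = (0.06×0.94)/0.001 = 0.0564/0.001 = 56.4000, giving s = 55.4000.
Then a = μs = 0.06×55.4000 = 3.32 and b = (1−μ)s = 0.94×55.4000 = 52.08.

a = 3.32, b = 52.08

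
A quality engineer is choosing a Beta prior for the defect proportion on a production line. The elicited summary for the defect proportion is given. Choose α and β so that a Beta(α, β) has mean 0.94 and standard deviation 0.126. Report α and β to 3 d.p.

σ² = 0.126² = 0.015876.
With s = α+β, Var = μ(1−μ)/(s+1), so s+1 = (0.94×0.06)/0.015876 = 3.5525 and s = 2.5525.
α = μs = 2.399, β = (1−μ)s = 0.153.

α = 2.399, β = 0.153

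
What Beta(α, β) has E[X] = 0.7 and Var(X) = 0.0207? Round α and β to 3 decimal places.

α = 6.401, β = 2.743

Write ν = α+β; then α = μν and Var = μ(1−μ)/(ν+1).
ν = μ(1−μ)/Var − 1 = 0.21/0.0207 − 1 = 9.1449.
α = 0.7·9.1449 = 6.401, β = 0.3·9.1449 = 2.743.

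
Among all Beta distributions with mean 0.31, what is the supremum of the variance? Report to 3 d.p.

0.214

Var = μ(1−μ)/(α+β+1), which approaches μ(1−μ) as α+β → 0.
So the supremum is μ(1−μ) = 0.31×0.69 = 0.214.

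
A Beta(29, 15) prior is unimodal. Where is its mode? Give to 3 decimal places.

With α,β > 1, mode = (α−1)/(α+β−2) = 28/42 = 0.667.

0.667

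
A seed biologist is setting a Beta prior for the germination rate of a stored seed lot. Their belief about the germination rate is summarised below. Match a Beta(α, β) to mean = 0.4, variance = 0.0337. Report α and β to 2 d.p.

α = 2.45, β = 3.67

Let s = α+β. The Beta variance is μ(1−μ)/(s+1).
So s+1 = μ(1−μ)/σ² = (0.4×0.6)/0.0337 = 0.24/0.0337 = 7.1217, giving s = 6.1217.
Then α = μs = 0.4×6.1217 = 2.45 and β = (1−μ)s = 0.6×6.1217 = 3.67.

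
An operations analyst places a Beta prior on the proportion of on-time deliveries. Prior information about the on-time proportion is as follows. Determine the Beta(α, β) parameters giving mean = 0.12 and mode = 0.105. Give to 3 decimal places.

Let s = α+β. Mean gives α = μs = 0.12s; mode gives (α−1)/(s−2) = 0.105.
Substituting: 0.12s − 1 = 0.105(s−2) = 0.105s − 0.210, so 0.015s = 0.790 and s = 52.6667.
Then α = 0.12×52.6667 = 6.320 and β = s−α = 46.347.

α = 6.320, β = 46.347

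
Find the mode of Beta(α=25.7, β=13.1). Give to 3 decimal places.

0.671

The density x^(α−1)(1−x)^(β−1) is maximised at (α−1)/(α+β−2) = 24.7/36.8 = 0.671.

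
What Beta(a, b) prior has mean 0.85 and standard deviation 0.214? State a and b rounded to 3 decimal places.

a = 1.516, b = 0.268

Variance = 0.214² = 0.045796. The moment-matching identity a+b = μ(1−μ)/Var − 1 gives
a+b = 0.1275/0.045796 − 1 = 1.7841, so a = μ·1.7841 = 1.516 and b = (1−μ)·1.7841 = 0.268.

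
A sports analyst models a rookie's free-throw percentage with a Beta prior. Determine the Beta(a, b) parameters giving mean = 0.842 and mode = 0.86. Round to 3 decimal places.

a = 33.680, b = 6.320

Let s = a+b. Mean gives a = μs = 0.842s; mode gives (a−1)/(s−2) = 0.86.
Substituting: 0.842s − 1 = 0.86(s−2) = 0.86s − 1.72, so -0.018s = -0.72 and s = 40.0000.
Then a = 0.842×40.0000 = 33.680 and b = s−a = 6.320.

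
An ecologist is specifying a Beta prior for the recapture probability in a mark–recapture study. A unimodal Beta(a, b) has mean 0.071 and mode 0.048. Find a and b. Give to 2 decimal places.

a = 2.79, b = 36.51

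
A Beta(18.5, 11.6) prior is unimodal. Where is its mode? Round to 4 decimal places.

0.6228

With α,β > 1, mode = (α−1)/(α+β−2) = 17.5/28.1 = 0.6228.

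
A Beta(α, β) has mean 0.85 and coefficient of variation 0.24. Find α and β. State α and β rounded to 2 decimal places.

Var = (CV·μ)² = (0.24×0.85)² = 0.041616.
α+β = μ(1−μ)/Var − 1 = 0.1275/0.041616 − 1 = 2.0637.
Thus α = 0.85·2.0637 = 1.75 and β = 0.15·2.0637 = 0.31.

α = 1.75, β = 0.31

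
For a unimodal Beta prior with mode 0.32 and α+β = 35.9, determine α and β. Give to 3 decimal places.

α = 11.848, β = 24.052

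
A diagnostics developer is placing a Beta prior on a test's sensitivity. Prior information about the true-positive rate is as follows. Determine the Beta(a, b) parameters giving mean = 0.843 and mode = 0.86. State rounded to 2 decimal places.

a = 35.70, b = 6.65

Let s = a+b. Mean gives a = μs = 0.843s; mode gives (a−1)/(s−2) = 0.86.
Substituting: 0.843s − 1 = 0.86(s−2) = 0.86s − 1.72, so -0.017s = -0.72 and s = 42.3529.
Then a = 0.843×42.3529 = 35.70 and b = s−a = 6.65.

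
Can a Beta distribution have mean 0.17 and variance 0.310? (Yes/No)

The Beta variance bound is σ² < μ(1−μ).
Here μ(1−μ) = 0.17×0.83 = 0.1411, and 0.310 ≥ 0.1411.

No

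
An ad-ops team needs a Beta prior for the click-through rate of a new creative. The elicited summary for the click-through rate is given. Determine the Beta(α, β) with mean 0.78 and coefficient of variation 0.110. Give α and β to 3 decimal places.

Var = (CV·μ)² = (0.110×0.78)² = 0.007362.
α+β = μ(1−μ)/Var − 1 = 0.1716/0.007362 − 1 = 22.3100.
Thus α = 0.78·22.3100 = 17.402 and β = 0.22·22.3100 = 4.908.

α = 17.402, β = 4.908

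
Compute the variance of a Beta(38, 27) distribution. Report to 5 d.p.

α+β = 65 and αβ = 1026, so Var = αβ/[(α+β)²(α+β+1)] = 1026/278850 = 0.00368.

0.00368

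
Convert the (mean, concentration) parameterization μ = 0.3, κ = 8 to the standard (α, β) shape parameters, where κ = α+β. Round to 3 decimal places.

α = 2.400, β = 5.600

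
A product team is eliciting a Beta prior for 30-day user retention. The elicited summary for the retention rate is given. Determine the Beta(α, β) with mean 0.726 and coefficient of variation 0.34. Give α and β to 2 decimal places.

α = 1.64, β = 0.62

σ = CV·μ = 0.34×0.726 = 0.24684, so σ² = 0.060930.
s+1 = μ(1−μ)/σ² = 0.198924/0.060930 = 3.2648, so s = α+β = 2.2648.
α = μs = 1.64, β = (1−μ)s = 0.62.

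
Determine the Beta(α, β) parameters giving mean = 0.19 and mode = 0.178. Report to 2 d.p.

Let s = α+β. Mean gives α = μs = 0.19s; mode gives (α−1)/(s−2) = 0.178.
Substituting: 0.19s − 1 = 0.178(s−2) = 0.178s − 0.356, so 0.012s = 0.644 and s = 53.6667.
Then α = 0.19×53.6667 = 10.20 and β = s−α = 43.47.

α = 10.20, β = 43.47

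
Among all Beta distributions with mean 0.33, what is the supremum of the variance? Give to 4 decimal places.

0.2211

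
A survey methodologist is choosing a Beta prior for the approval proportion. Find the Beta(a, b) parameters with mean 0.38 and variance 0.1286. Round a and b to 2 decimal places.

a = 0.32, b = 0.52

By moment matching, a+b = μ(1−μ)/σ² − 1 = (0.38·0.62)/0.1286 − 1 = 1.8320 − 1 = 0.8320.
Since a/(a+b) = μ, a = 0.38·0.8320 = 0.32 and b = 0.62·0.8320 = 0.52.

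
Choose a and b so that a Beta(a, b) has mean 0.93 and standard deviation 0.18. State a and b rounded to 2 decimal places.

a = 0.94, b = 0.07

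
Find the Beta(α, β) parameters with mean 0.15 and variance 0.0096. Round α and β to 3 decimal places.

α = 1.842, β = 10.439

Let s = α+β. The Beta variance is μ(1−μ)/(s+1).
So s+1 = μ(1−μ)/σ² = (0.15×0.85)/0.0096 = 0.1275/0.0096 = 13.2813, giving s = 12.2813.
Then α = μs = 0.15×12.2813 = 1.842 and β = (1−μ)s = 0.85×12.2813 = 10.439.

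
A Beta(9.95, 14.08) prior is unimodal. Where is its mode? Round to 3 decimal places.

0.406

The density x^(α−1)(1−x)^(β−1) is maximised at (α−1)/(α+β−2) = 8.95/22.03 = 0.406.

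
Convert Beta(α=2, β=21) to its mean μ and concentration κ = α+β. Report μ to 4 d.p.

κ = α+β = 2+21 = 23; μ = α/κ = 2/23 = 0.0870.

μ = 0.0870, κ = 23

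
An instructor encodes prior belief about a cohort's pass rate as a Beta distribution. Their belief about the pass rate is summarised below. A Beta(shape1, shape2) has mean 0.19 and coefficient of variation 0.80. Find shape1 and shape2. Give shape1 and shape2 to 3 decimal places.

shape1 = 1.076, shape2 = 4.586

σ = CV·μ = 0.80×0.19 = 0.15200, so σ² = 0.023104.
s+1 = μ(1−μ)/σ² = 0.1539/0.023104 = 6.6612, so s = shape1+shape2 = 5.6612.
shape1 = μs = 1.076, shape2 = (1−μ)s = 4.586.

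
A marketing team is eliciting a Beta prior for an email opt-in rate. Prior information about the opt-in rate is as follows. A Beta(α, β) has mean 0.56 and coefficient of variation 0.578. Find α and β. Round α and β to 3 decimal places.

Var = (CV·μ)² = (0.578×0.56)² = 0.104769.
α+β = μ(1−μ)/Var − 1 = 0.2464/0.104769 − 1 = 1.3518.
Thus α = 0.56·1.3518 = 0.757 and β = 0.44·1.3518 = 0.595.

α = 0.757, β = 0.595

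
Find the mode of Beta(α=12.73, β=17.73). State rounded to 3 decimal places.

0.412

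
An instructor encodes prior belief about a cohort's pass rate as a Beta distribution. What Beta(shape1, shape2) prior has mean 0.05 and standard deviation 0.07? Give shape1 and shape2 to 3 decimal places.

σ² = 0.07² = 0.0049.
With s = shape1+shape2, Var = μ(1−μ)/(s+1), so s+1 = (0.05×0.95)/0.0049 = 9.6939 and s = 8.6939.
shape1 = μs = 0.435, shape2 = (1−μ)s = 8.259.

shape1 = 0.435, shape2 = 8.259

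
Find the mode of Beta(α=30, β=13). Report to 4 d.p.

0.7073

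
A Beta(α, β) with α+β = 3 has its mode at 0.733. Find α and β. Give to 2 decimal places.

α = 1.73, β = 1.27

Mode = (α−1)/(κ−2) with κ = α+β, so α−1 = 0.733·1 = 0.73.
α = 1.73; β = κ − α = 1.27.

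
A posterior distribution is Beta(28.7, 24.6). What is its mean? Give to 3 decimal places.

The Beta mean is α/(α+β) = 28.7/(28.7+24.6) = 0.538.

0.538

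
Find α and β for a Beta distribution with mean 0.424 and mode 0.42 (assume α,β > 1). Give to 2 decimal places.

α = 16.96, β = 23.04

With s = α+β: μ = α/s and mode = (α−1)/(s−2). Eliminating α = μs,
μs − 1 = m(s−2) ⇒ s(μ−m) = 1−2m ⇒ s = 0.16/0.004 = 40.0000.
So α = μs = 16.96, β = (1−μ)s = 23.04.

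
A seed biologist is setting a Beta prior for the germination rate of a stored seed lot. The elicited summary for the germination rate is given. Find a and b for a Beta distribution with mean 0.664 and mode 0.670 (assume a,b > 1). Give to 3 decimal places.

With s = a+b: μ = a/s and mode = (a−1)/(s−2). Eliminating a = μs,
μs − 1 = m(s−2) ⇒ s(μ−m) = 1−2m ⇒ s = -0.340/-0.006 = 56.6667.
So a = μs = 37.627, b = (1−μ)s = 19.040.

a = 37.627, b = 19.040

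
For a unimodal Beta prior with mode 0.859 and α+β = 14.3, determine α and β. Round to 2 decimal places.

α = 11.57, β = 2.73

For α,β>1 the mode is (α−1)/(α+β−2), so α = mode·(κ−2)+1 = 0.859×12.3+1 = 11.57.
And β = (1−mode)·(κ−2)+1 = 0.141×12.3+1 = 2.73.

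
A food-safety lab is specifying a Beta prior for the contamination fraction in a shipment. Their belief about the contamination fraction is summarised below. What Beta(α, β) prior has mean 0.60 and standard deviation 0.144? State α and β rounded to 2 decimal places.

σ² = 0.144² = 0.020736.
With s = α+β, Var = μ(1−μ)/(s+1), so s+1 = (0.60×0.40)/0.020736 = 11.5741 and s = 10.5741.
α = μs = 6.34, β = (1−μ)s = 4.23.

α = 6.34, β = 4.23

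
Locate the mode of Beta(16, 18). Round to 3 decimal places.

0.469

With α,β > 1, mode = (α−1)/(α+β−2) = 15/32 = 0.469.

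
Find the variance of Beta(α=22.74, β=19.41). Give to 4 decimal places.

0.0058

Var = αβ/[(α+β)²(α+β+1)] = (22.74×19.41)/(42.15²×43.15) = 441.3834/76661.260875 = 0.0058.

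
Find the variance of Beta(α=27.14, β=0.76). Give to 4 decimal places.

0.0009

μ = 27.14/27.90 = 0.972760; Var = μ(1−μ)/(α+β+1) = 0.0264981/28.90 = 0.0009.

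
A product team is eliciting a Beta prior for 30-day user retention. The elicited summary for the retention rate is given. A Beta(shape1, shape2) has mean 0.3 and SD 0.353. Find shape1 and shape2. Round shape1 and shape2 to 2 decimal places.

σ² = 0.353² = 0.124609.
With s = shape1+shape2, Var = μ(1−μ)/(s+1), so s+1 = (0.3×0.7)/0.124609 = 1.6853 and s = 0.6853.
shape1 = μs = 0.21, shape2 = (1−μ)s = 0.48.

shape1 = 0.21, shape2 = 0.48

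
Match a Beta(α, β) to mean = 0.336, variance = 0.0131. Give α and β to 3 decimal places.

α = 5.386, β = 10.644

Let s = α+β. The Beta variance is μ(1−μ)/(s+1).
So s+1 = μ(1−μ)/σ² = (0.336×0.664)/0.0131 = 0.223104/0.0131 = 17.0308, giving s = 16.0308.
Then α = μs = 0.336×16.0308 = 5.386 and β = (1−μ)s = 0.664×16.0308 = 10.644.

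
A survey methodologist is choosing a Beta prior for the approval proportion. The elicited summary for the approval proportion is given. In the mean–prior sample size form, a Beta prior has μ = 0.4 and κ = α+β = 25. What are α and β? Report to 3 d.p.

α = 10.000, β = 15.000

Split κ in proportion μ : (1−μ): α = 0.4·25 = 10.000, β = 25 − 10.000 = 15.000.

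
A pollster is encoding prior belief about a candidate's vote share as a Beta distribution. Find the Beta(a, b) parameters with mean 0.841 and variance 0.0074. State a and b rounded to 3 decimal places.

a = 14.356, b = 2.714

Write ν = a+b; then a = μν and Var = μ(1−μ)/(ν+1).
ν = μ(1−μ)/Var − 1 = 0.133719/0.0074 − 1 = 17.0701.
a = 0.841·17.0701 = 14.356, b = 0.159·17.0701 = 2.714.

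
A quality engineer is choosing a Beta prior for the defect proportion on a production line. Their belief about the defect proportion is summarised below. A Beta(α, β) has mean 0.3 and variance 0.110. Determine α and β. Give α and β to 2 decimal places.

By moment matching, α+β = μ(1−μ)/σ² − 1 = (0.3·0.7)/0.110 − 1 = 1.9091 − 1 = 0.9091.
Since α/(α+β) = μ, α = 0.3·0.9091 = 0.27 and β = 0.7·0.9091 = 0.64.

α = 0.27, β = 0.64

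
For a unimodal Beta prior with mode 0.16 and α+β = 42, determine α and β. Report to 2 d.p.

α = 7.40, β = 34.60

Mode = (α−1)/(κ−2) with κ = α+β, so α−1 = 0.16·40 = 6.40.
α = 7.40; β = κ − α = 34.60.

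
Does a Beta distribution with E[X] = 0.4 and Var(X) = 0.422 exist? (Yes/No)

No

For any Beta, Var(X) < E[X]·(1−E[X]).
Here μ(1−μ) = 0.4×0.6 = 0.24, and 0.422 ≥ 0.24.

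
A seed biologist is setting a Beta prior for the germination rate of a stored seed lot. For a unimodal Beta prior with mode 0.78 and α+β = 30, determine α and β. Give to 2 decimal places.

For α,β>1 the mode is (α−1)/(α+β−2), so α = mode·(κ−2)+1 = 0.78×28+1 = 22.84.
And β = (1−mode)·(κ−2)+1 = 0.22×28+1 = 7.16.

α = 22.84, β = 7.16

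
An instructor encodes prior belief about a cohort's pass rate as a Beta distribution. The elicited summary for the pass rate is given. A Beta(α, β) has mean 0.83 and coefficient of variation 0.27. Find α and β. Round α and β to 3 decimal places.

α = 1.502, β = 0.308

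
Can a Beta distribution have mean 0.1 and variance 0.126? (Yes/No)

No

For any Beta, Var(X) < E[X]·(1−E[X]).
Here μ(1−μ) = 0.1×0.9 = 0.09, and 0.126 ≥ 0.09.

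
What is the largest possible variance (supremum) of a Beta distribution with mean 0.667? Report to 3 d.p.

0.222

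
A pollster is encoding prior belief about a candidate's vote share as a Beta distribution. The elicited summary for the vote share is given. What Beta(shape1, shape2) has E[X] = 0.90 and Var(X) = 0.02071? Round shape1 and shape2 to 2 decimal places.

shape1 = 3.01, shape2 = 0.33

Write ν = shape1+shape2; then shape1 = μν and Var = μ(1−μ)/(ν+1).
ν = μ(1−μ)/Var − 1 = 0.0900/0.02071 − 1 = 3.3457.
shape1 = 0.90·3.3457 = 3.01, shape2 = 0.10·3.3457 = 0.33.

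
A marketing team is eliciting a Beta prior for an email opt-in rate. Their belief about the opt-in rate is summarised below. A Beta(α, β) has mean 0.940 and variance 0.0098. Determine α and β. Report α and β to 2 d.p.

α = 4.47, β = 0.29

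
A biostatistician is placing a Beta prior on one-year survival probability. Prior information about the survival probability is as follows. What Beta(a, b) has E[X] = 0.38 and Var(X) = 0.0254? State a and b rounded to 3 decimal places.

a = 3.145, b = 5.131

Write ν = a+b; then a = μν and Var = μ(1−μ)/(ν+1).
ν = μ(1−μ)/Var − 1 = 0.2356/0.0254 − 1 = 8.2756.
a = 0.38·8.2756 = 3.145, b = 0.62·8.2756 = 5.131.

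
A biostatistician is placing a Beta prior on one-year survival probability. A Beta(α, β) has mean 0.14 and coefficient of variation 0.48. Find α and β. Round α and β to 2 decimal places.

α = 3.59, β = 22.07

σ = CV·μ = 0.48×0.14 = 0.06720, so σ² = 0.004516.
s+1 = μ(1−μ)/σ² = 0.1204/0.004516 = 26.6617, so s = α+β = 25.6617.
α = μs = 3.59, β = (1−μ)s = 22.07.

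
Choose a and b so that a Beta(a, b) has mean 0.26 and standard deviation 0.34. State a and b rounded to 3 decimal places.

σ² = 0.34² = 0.1156.
With s = a+b, Var = μ(1−μ)/(s+1), so s+1 = (0.26×0.74)/0.1156 = 1.6644 and s = 0.6644.
a = μs = 0.173, b = (1−μ)s = 0.492.

a = 0.173, b = 0.492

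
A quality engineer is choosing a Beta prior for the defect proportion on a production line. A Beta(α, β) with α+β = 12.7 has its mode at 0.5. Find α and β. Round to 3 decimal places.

α = 6.350, β = 6.350

Since the density peak of Beta(α,β) is at (α−1)/(α+β−2),
α = 1 + 0.5(12.7−2) = 6.350 and β = 12.7 − 6.350 = 6.350.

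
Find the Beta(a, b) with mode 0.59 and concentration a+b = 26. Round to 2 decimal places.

a = 15.16, b = 10.84

For a,b>1 the mode is (a−1)/(a+b−2), so a = mode·(κ−2)+1 = 0.59×24+1 = 15.16.
And b = (1−mode)·(κ−2)+1 = 0.41×24+1 = 10.84.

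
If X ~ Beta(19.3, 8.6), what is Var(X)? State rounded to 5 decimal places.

μ = 19.3/27.9 = 0.691756; Var = μ(1−μ)/(α+β+1) = 0.2132295/28.9 = 0.00738.

0.00738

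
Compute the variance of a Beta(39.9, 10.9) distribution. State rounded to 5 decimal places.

α+β = 50.8 and αβ = 434.91, so Var = αβ/[(α+β)²(α+β+1)] = 434.91/133677.152 = 0.00325.

0.00325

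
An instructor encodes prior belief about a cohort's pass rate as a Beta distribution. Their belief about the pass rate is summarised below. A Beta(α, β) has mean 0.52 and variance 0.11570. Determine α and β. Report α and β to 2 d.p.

By moment matching, α+β = μ(1−μ)/σ² − 1 = (0.52·0.48)/0.11570 − 1 = 2.1573 − 1 = 1.1573.
Since α/(α+β) = μ, α = 0.52·1.1573 = 0.60 and β = 0.48·1.1573 = 0.56.

α = 0.60, β = 0.56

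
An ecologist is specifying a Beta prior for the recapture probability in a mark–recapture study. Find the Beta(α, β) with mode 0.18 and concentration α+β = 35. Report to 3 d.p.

α = 6.940, β = 28.060

For α,β>1 the mode is (α−1)/(α+β−2), so α = mode·(κ−2)+1 = 0.18×33+1 = 6.940.
And β = (1−mode)·(κ−2)+1 = 0.82×33+1 = 28.060.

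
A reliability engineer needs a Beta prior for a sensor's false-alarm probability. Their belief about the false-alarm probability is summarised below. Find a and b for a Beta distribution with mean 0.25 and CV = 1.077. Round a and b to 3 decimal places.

a = 0.397, b = 1.190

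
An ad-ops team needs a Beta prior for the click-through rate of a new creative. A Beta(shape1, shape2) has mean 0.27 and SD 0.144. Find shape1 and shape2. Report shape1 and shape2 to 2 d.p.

Variance = 0.144² = 0.020736. The moment-matching identity shape1+shape2 = μ(1−μ)/Var − 1 gives
shape1+shape2 = 0.1971/0.020736 − 1 = 8.5052, so shape1 = μ·8.5052 = 2.30 and shape2 = (1−μ)·8.5052 = 6.21.

shape1 = 2.30, shape2 = 6.21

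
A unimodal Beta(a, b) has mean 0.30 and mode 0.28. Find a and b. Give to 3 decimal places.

With s = a+b: μ = a/s and mode = (a−1)/(s−2). Eliminating a = μs,
μs − 1 = m(s−2) ⇒ s(μ−m) = 1−2m ⇒ s = 0.44/0.02 = 22.0000.
So a = μs = 6.600, b = (1−μ)s = 15.400.

a = 6.600, b = 15.400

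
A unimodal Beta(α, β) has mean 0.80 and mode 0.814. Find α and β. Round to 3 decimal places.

Let s = α+β. Mean gives α = μs = 0.80s; mode gives (α−1)/(s−2) = 0.814.
Substituting: 0.80s − 1 = 0.814(s−2) = 0.814s − 1.628, so -0.014s = -0.628 and s = 44.8571.
Then α = 0.80×44.8571 = 35.886 and β = s−α = 8.971.

α = 35.886, β = 8.971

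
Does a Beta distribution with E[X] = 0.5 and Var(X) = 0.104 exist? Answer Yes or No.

For any Beta, Var(X) < E[X]·(1−E[X]).
Here μ(1−μ) = 0.5×0.5 = 0.25, and 0.104 < 0.25.

Yes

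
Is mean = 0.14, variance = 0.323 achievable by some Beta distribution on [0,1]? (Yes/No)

No

The Beta variance bound is σ² < μ(1−μ).
Here μ(1−μ) = 0.14×0.86 = 0.1204, and 0.323 ≥ 0.1204.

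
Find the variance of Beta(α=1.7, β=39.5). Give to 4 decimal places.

0.0009

Var = αβ/[(α+β)²(α+β+1)] = (1.7×39.5)/(41.2²×42.2) = 67.15/71631.968 = 0.0009.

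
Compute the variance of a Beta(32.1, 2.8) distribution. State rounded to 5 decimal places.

0.00206

μ = 32.1/34.9 = 0.919771; Var = μ(1−μ)/(α+β+1) = 0.0737925/35.9 = 0.00206.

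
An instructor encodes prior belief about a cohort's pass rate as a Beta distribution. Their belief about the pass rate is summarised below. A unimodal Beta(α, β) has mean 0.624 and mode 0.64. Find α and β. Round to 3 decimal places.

α = 10.920, β = 6.580

Let s = α+β. Mean gives α = μs = 0.624s; mode gives (α−1)/(s−2) = 0.64.
Substituting: 0.624s − 1 = 0.64(s−2) = 0.64s − 1.28, so -0.016s = -0.28 and s = 17.5000.
Then α = 0.624×17.5000 = 10.920 and β = s−α = 6.580.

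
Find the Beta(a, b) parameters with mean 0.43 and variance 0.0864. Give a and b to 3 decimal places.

Let s = a+b. The Beta variance is μ(1−μ)/(s+1).
So s+1 = μ(1−μ)/σ² = (0.43×0.57)/0.0864 = 0.2451/0.0864 = 2.8368, giving s = 1.8368.
Then a = μs = 0.43×1.8368 = 0.790 and b = (1−μ)s = 0.57×1.8368 = 1.047.

a = 0.790, b = 1.047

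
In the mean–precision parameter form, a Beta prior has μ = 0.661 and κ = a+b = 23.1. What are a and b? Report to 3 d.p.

a = 15.269, b = 7.831

a = μκ = 0.661×23.1 = 15.269 and b = (1−μ)κ = 0.339×23.1 = 7.831.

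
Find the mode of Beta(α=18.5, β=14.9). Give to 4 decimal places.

0.5573

With α,β > 1, mode = (α−1)/(α+β−2) = 17.5/31.4 = 0.5573.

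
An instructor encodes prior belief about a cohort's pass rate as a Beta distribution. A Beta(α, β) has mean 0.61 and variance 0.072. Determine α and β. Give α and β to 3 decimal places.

α = 1.406, β = 0.899

By moment matching, α+β = μ(1−μ)/σ² − 1 = (0.61·0.39)/0.072 − 1 = 3.3042 − 1 = 2.3042.
Since α/(α+β) = μ, α = 0.61·2.3042 = 1.406 and β = 0.39·2.3042 = 0.899.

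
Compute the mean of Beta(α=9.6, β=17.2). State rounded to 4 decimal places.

0.3582

The Beta mean is α/(α+β) = 9.6/(9.6+17.2) = 0.3582.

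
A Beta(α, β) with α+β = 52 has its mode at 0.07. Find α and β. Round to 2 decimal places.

Mode = (α−1)/(κ−2) with κ = α+β, so α−1 = 0.07·50 = 3.50.
α = 4.50; β = κ − α = 47.50.

α = 4.50, β = 47.50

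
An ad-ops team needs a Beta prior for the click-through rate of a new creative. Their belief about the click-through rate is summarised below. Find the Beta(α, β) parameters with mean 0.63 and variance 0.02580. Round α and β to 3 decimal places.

Let s = α+β. The Beta variance is μ(1−μ)/(s+1).
So s+1 = μ(1−μ)/σ² = (0.63×0.37)/0.02580 = 0.2331/0.02580 = 9.0349, giving s = 8.0349.
Then α = μs = 0.63×8.0349 = 5.062 and β = (1−μ)s = 0.37×8.0349 = 2.973.

α = 5.062, β = 2.973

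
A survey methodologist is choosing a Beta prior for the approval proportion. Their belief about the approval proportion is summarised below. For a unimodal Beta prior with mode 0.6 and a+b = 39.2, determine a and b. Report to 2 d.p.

a = 23.32, b = 15.88

Since the density peak of Beta(a,b) is at (a−1)/(a+b−2),
a = 1 + 0.6(39.2−2) = 23.32 and b = 39.2 − 23.32 = 15.88.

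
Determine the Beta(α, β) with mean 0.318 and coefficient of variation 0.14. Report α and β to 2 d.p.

Var = (CV·μ)² = (0.14×0.318)² = 0.001982.
α+β = μ(1−μ)/Var − 1 = 0.216876/0.001982 − 1 = 108.4211.
Thus α = 0.318·108.4211 = 34.48 and β = 0.682·108.4211 = 73.94.

α = 34.48, β = 73.94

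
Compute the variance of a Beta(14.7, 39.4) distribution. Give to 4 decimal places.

0.0036

α+β = 54.1 and αβ = 579.18, so Var = αβ/[(α+β)²(α+β+1)] = 579.18/161267.231 = 0.0036.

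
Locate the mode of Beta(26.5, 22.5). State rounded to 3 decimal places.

0.543

The density x^(α−1)(1−x)^(β−1) is maximised at (α−1)/(α+β−2) = 25.5/47.0 = 0.543.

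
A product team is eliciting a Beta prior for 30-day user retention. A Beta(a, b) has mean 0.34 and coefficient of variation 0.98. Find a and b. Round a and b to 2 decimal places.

a = 0.35, b = 0.67

Var = (CV·μ)² = (0.98×0.34)² = 0.111022.
a+b = μ(1−μ)/Var − 1 = 0.2244/0.111022 − 1 = 1.0212.
Thus a = 0.34·1.0212 = 0.35 and b = 0.66·1.0212 = 0.67.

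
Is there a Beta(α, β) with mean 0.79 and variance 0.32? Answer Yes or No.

No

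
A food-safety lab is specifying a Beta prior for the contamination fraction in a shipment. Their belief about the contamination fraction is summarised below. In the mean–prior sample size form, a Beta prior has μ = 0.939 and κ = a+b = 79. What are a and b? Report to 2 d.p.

a = 74.18, b = 4.82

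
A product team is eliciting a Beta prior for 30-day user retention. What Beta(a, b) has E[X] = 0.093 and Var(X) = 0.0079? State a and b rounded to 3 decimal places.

a = 0.900, b = 8.777

Write ν = a+b; then a = μν and Var = μ(1−μ)/(ν+1).
ν = μ(1−μ)/Var − 1 = 0.084351/0.0079 − 1 = 9.6773.
a = 0.093·9.6773 = 0.900, b = 0.907·9.6773 = 8.777.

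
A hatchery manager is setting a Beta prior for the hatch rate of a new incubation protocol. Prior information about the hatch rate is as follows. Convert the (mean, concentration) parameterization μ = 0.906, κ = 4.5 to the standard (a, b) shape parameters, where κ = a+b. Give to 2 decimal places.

Split κ in proportion μ : (1−μ): a = 0.906·4.5 = 4.08, b = 4.5 − 4.08 = 0.42.

a = 4.08, b = 0.42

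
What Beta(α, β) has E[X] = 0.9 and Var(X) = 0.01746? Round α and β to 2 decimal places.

α = 3.74, β = 0.42

Let s = α+β. The Beta variance is μ(1−μ)/(s+1).
So s+1 = μ(1−μ)/σ² = (0.9×0.1)/0.01746 = 0.09/0.01746 = 5.1546, giving s = 4.1546.
Then α = μs = 0.9×4.1546 = 3.74 and β = (1−μ)s = 0.1×4.1546 = 0.42.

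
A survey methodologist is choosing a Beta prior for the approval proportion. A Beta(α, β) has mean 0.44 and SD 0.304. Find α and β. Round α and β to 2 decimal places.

α = 0.73, β = 0.93

First σ² = 0.092416. Setting α = μn, β = (1−μ)n with n = α+β,
μ(1−μ)/(n+1) = 0.092416 ⇒ n+1 = 0.2464/0.092416 = 2.6662 ⇒ n = 1.6662.
Hence α = 0.44×1.6662 = 0.73, β = 0.56×1.6662 = 0.93.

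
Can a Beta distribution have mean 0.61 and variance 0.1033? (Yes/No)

Yes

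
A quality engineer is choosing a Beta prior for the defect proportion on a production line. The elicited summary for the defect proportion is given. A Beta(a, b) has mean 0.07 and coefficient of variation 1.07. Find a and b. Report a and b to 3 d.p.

σ = CV·μ = 1.07×0.07 = 0.07490, so σ² = 0.005610.
s+1 = μ(1−μ)/σ² = 0.0651/0.005610 = 11.6043, so s = a+b = 10.6043.
a = μs = 0.742, b = (1−μ)s = 9.862.

a = 0.742, b = 9.862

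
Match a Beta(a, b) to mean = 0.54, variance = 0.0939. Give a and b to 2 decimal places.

Let s = a+b. The Beta variance is μ(1−μ)/(s+1).
So s+1 = μ(1−μ)/σ² = (0.54×0.46)/0.0939 = 0.2484/0.0939 = 2.6454, giving s = 1.6454.
Then a = μs = 0.54×1.6454 = 0.89 and b = (1−μ)s = 0.46×1.6454 = 0.76.

a = 0.89, b = 0.76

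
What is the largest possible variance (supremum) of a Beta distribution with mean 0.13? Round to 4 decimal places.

For fixed mean μ the Beta variance is μ(1−μ)/(α+β+1), increasing as α+β decreases.
Its least upper bound (not attained) is μ(1−μ) = 0.13·0.87 = 0.1131.

0.1131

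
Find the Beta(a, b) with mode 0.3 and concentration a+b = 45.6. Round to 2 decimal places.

a = 14.08, b = 31.52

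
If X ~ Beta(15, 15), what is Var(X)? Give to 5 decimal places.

0.00806

μ = 15/30 = 0.500000; Var = μ(1−μ)/(α+β+1) = 0.2500000/31 = 0.00806.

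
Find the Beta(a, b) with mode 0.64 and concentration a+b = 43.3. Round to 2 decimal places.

a = 27.43, b = 15.87

Since the density peak of Beta(a,b) is at (a−1)/(a+b−2),
a = 1 + 0.64(43.3−2) = 27.43 and b = 43.3 − 27.43 = 15.87.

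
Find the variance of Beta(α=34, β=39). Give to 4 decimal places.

0.0034

α+β = 73 and αβ = 1326, so Var = αβ/[(α+β)²(α+β+1)] = 1326/394346 = 0.0034.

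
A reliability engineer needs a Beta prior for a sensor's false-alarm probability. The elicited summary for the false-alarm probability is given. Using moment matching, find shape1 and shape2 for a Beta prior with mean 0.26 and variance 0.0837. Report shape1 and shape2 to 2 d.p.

Write ν = shape1+shape2; then shape1 = μν and Var = μ(1−μ)/(ν+1).
ν = μ(1−μ)/Var − 1 = 0.1924/0.0837 − 1 = 1.2987.
shape1 = 0.26·1.2987 = 0.34, shape2 = 0.74·1.2987 = 0.96.

shape1 = 0.34, shape2 = 0.96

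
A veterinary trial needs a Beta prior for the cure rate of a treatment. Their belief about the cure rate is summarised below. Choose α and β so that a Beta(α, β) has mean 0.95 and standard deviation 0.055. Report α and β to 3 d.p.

α = 13.967, β = 0.735

First σ² = 0.003025. Setting α = μn, β = (1−μ)n with n = α+β,
μ(1−μ)/(n+1) = 0.003025 ⇒ n+1 = 0.0475/0.003025 = 15.7025 ⇒ n = 14.7025.
Hence α = 0.95×14.7025 = 13.967, β = 0.05×14.7025 = 0.735.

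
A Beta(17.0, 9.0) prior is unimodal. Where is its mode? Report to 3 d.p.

0.667

The density x^(α−1)(1−x)^(β−1) is maximised at (α−1)/(α+β−2) = 16.0/24.0 = 0.667.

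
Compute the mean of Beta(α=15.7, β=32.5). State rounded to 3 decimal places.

The Beta mean is α/(α+β) = 15.7/(15.7+32.5) = 0.326.

0.326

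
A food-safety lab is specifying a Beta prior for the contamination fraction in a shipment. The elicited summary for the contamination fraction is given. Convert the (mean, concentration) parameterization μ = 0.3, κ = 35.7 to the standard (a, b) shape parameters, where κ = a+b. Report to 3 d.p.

a = 10.710, b = 24.990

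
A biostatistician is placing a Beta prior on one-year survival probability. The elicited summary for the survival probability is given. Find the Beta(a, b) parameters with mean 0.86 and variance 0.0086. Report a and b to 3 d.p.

a = 11.180, b = 1.820

Write ν = a+b; then a = μν and Var = μ(1−μ)/(ν+1).
ν = μ(1−μ)/Var − 1 = 0.1204/0.0086 − 1 = 13.0000.
a = 0.86·13.0000 = 11.180, b = 0.14·13.0000 = 1.820.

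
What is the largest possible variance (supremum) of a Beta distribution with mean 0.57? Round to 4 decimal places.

Var = μ(1−μ)/(α+β+1), which approaches μ(1−μ) as α+β → 0.
So the supremum is μ(1−μ) = 0.57×0.43 = 0.2451.

0.2451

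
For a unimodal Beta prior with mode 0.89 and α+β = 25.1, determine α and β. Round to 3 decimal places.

α = 21.559, β = 3.541

Mode = (α−1)/(κ−2) with κ = α+β, so α−1 = 0.89·23.1 = 20.559.
α = 21.559; β = κ − α = 3.541.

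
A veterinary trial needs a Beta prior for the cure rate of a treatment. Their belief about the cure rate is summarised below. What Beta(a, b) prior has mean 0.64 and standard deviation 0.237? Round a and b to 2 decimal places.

First σ² = 0.056169. Setting a = μn, b = (1−μ)n with n = a+b,
μ(1−μ)/(n+1) = 0.056169 ⇒ n+1 = 0.2304/0.056169 = 4.1019 ⇒ n = 3.1019.
Hence a = 0.64×3.1019 = 1.99, b = 0.36×3.1019 = 1.12.

a = 1.99, b = 1.12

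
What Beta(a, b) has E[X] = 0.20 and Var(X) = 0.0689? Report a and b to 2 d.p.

Write ν = a+b; then a = μν and Var = μ(1−μ)/(ν+1).
ν = μ(1−μ)/Var − 1 = 0.1600/0.0689 − 1 = 1.3222.
a = 0.20·1.3222 = 0.26, b = 0.80·1.3222 = 1.06.

a = 0.26, b = 1.06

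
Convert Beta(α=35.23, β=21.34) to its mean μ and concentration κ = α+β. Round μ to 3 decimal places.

κ = α+β = 35.23+21.34 = 56.57; μ = α/κ = 35.23/56.57 = 0.623.

μ = 0.623, κ = 56.57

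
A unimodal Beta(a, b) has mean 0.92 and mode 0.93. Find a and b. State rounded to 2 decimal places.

a = 79.12, b = 6.88

With s = a+b: μ = a/s and mode = (a−1)/(s−2). Eliminating a = μs,
μs − 1 = m(s−2) ⇒ s(μ−m) = 1−2m ⇒ s = -0.86/-0.01 = 86.0000.
So a = μs = 79.12, b = (1−μ)s = 6.88.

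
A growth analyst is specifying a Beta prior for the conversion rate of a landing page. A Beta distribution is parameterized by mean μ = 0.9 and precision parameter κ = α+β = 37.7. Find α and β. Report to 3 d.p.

α = 33.930, β = 3.770

α = μκ = 0.9×37.7 = 33.930 and β = (1−μ)κ = 0.1×37.7 = 3.770.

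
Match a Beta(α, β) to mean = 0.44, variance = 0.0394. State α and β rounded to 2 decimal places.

By moment matching, α+β = μ(1−μ)/σ² − 1 = (0.44·0.56)/0.0394 − 1 = 6.2538 − 1 = 5.2538.
Since α/(α+β) = μ, α = 0.44·5.2538 = 2.31 and β = 0.56·5.2538 = 2.94.

α = 2.31, β = 2.94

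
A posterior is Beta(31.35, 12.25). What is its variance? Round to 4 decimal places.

0.0045

Var = αβ/[(α+β)²(α+β+1)] = (31.35×12.25)/(43.60²×44.60) = 384.0375/84782.816000 = 0.0045.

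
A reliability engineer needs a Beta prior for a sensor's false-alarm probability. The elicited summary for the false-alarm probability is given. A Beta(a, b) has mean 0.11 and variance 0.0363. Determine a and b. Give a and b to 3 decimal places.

a = 0.187, b = 1.510

Let s = a+b. The Beta variance is μ(1−μ)/(s+1).
So s+1 = μ(1−μ)/σ² = (0.11×0.89)/0.0363 = 0.0979/0.0363 = 2.6970, giving s = 1.6970.
Then a = μs = 0.11×1.6970 = 0.187 and b = (1−μ)s = 0.89×1.6970 = 1.510.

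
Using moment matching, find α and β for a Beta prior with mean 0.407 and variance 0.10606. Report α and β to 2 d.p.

α = 0.52, β = 0.76

Write ν = α+β; then α = μν and Var = μ(1−μ)/(ν+1).
ν = μ(1−μ)/Var − 1 = 0.241351/0.10606 − 1 = 1.2756.
α = 0.407·1.2756 = 0.52, β = 0.593·1.2756 = 0.76.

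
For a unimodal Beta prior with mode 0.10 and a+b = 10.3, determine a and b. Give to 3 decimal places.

For a,b>1 the mode is (a−1)/(a+b−2), so a = mode·(κ−2)+1 = 0.10×8.3+1 = 1.830.
And b = (1−mode)·(κ−2)+1 = 0.90×8.3+1 = 8.470.

a = 1.830, b = 8.470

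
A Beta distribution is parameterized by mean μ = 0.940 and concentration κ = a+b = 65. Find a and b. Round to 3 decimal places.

a = 61.100, b = 3.900

a = μκ = 0.940×65 = 61.100 and b = (1−μ)κ = 0.060×65 = 3.900.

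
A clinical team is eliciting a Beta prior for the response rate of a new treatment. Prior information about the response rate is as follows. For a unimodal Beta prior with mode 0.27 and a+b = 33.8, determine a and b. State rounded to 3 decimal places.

a = 9.586, b = 24.214

Since the density peak of Beta(a,b) is at (a−1)/(a+b−2),
a = 1 + 0.27(33.8−2) = 9.586 and b = 33.8 − 9.586 = 24.214.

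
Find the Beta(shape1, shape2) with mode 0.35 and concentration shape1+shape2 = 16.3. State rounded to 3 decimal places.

shape1 = 6.005, shape2 = 10.295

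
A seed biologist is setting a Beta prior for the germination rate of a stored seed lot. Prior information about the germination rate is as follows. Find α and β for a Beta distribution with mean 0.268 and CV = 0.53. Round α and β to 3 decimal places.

Var = (CV·μ)² = (0.53×0.268)² = 0.020175.
α+β = μ(1−μ)/Var − 1 = 0.196176/0.020175 − 1 = 8.7235.
Thus α = 0.268·8.7235 = 2.338 and β = 0.732·8.7235 = 6.386.

α = 2.338, β = 6.386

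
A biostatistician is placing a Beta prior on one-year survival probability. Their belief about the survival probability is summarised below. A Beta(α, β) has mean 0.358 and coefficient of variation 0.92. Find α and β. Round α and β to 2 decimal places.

σ = CV·μ = 0.92×0.358 = 0.32936, so σ² = 0.108478.
s+1 = μ(1−μ)/σ² = 0.229836/0.108478 = 2.1187, so s = α+β = 1.1187.
α = μs = 0.40, β = (1−μ)s = 0.72.

α = 0.40, β = 0.72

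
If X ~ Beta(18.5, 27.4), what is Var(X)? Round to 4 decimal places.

α+β = 45.9 and αβ = 506.90, so Var = αβ/[(α+β)²(α+β+1)] = 506.90/98809.389 = 0.0051.

0.0051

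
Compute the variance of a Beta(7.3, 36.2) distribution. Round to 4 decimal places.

0.0031

Var = αβ/[(α+β)²(α+β+1)] = (7.3×36.2)/(43.5²×44.5) = 264.26/84205.125 = 0.0031.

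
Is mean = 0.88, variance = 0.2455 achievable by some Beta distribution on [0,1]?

No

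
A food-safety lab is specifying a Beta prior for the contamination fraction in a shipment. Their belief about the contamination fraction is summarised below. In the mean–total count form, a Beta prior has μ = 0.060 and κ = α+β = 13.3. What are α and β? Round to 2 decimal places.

α = μκ = 0.060×13.3 = 0.80 and β = (1−μ)κ = 0.940×13.3 = 12.50.

α = 0.80, β = 12.50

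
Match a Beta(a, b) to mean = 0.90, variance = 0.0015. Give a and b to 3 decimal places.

a = 53.100, b = 5.900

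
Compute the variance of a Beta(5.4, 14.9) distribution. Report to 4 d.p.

0.0092

μ = 5.4/20.3 = 0.266010; Var = μ(1−μ)/(α+β+1) = 0.1952486/21.3 = 0.0092.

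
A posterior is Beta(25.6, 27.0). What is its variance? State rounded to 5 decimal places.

0.00466

μ = 25.6/52.6 = 0.486692; Var = μ(1−μ)/(α+β+1) = 0.2498229/53.6 = 0.00466.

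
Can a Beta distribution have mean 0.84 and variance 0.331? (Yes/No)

No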